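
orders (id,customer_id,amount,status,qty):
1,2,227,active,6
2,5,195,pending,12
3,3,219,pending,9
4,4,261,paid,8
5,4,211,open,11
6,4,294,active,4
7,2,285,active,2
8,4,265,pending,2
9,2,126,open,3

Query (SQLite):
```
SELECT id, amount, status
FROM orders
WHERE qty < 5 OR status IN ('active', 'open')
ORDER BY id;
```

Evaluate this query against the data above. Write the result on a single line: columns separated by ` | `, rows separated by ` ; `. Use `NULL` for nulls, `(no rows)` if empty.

qty < 5: ids {6, 7, 8, 9}
status IN ('active', 'open'): ids {1, 5, 6, 7, 9}
Combine with OR.

1 | 227 | active ; 5 | 211 | open ; 6 | 294 | active ; 7 | 285 | active ; 8 | 265 | pending ; 9 | 126 | open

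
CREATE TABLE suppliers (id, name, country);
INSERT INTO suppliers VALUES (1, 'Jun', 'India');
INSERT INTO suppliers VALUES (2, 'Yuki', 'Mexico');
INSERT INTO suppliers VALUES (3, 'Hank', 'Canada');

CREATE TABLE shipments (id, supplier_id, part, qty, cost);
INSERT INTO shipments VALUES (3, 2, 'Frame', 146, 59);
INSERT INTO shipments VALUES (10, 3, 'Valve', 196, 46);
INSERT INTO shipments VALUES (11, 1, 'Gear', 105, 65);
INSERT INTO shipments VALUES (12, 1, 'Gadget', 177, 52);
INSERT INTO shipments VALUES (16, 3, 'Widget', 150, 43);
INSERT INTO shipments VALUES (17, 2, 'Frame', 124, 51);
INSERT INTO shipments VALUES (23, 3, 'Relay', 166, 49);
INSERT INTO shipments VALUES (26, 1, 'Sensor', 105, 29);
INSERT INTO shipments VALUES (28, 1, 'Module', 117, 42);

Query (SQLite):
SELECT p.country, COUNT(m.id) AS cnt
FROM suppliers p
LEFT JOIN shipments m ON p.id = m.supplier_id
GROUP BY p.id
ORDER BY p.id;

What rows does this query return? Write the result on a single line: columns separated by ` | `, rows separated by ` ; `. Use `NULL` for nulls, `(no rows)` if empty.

LEFT JOIN keeps every suppliers row; unmatched ones get NULL for shipments columns.
Group by suppliers.id and compute COUNT(m.id). COUNT(col) of an all-NULL group is 0.
  1: ids {11, 12, 26, 28} → COUNT(m.id)=4
  2: ids {3, 17} → COUNT(m.id)=2
  3: ids {10, 16, 23} → COUNT(m.id)=3

India | 4 ; Mexico | 2 ; Canada | 3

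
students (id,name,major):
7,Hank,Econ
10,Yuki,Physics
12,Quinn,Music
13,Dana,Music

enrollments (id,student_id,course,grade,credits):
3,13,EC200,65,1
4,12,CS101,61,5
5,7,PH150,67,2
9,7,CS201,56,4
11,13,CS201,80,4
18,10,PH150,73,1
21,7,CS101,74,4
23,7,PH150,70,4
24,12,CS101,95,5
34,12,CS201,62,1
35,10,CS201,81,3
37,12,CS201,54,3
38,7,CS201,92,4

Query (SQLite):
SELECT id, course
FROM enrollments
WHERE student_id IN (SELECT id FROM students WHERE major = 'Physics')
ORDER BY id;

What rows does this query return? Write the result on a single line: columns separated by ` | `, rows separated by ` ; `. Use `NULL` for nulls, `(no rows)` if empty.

Inner query: students.id where major = 'Physics'.
Outer: keep enrollments rows whose student_id is in that set.
Inner query → {10}

18 | PH150 ; 35 | CS201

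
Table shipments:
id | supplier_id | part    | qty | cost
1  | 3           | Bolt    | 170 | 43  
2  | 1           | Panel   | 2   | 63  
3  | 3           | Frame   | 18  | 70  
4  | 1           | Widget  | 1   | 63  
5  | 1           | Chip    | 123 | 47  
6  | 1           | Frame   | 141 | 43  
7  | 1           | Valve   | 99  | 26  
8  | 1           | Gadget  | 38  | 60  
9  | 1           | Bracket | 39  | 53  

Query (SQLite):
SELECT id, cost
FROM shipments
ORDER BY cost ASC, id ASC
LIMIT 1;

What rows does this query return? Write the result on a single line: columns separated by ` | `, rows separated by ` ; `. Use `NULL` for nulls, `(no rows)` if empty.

Sort by cost asc, tiebreak id asc: (26, id=7), (43, id=1), (43, id=6), (47, id=5) …. Take first 1.

7 | 26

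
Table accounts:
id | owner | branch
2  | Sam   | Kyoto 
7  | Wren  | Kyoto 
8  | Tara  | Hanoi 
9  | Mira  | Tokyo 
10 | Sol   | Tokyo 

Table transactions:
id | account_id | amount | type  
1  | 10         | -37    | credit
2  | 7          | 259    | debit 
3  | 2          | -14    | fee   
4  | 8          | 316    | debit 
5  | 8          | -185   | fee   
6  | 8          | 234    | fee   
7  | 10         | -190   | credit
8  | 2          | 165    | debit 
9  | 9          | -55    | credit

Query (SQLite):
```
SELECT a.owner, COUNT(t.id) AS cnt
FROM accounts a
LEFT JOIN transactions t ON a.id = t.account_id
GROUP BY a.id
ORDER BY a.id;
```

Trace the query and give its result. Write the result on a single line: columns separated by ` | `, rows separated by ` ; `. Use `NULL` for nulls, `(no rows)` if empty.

Sam | 2 ; Wren | 1 ; Tara | 3 ; Mira | 1 ; Sol | 2

LEFT JOIN keeps every accounts row; unmatched ones get NULL for transactions columns.
Group by accounts.id and compute COUNT(t.id). COUNT(col) of an all-NULL group is 0.
  2: ids {3, 8} → COUNT(t.id)=2
  7: ids {2} → COUNT(t.id)=1
  8: ids {4, 5, 6} → COUNT(t.id)=3
  9: ids {9} → COUNT(t.id)=1
  10: ids {1, 7} → COUNT(t.id)=2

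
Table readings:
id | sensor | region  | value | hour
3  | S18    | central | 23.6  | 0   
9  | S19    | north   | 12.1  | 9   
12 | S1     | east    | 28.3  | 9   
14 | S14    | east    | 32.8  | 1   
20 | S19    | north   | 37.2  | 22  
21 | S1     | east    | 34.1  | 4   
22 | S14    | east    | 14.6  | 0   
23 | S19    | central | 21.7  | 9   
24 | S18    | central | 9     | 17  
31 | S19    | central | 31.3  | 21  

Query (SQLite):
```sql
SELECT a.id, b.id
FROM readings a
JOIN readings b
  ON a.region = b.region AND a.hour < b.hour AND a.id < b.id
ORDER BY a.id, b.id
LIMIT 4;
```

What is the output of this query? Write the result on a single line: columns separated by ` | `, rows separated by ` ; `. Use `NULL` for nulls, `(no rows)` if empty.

3 | 23 ; 3 | 24 ; 3 | 31 ; 9 | 20

Pairs (a,b) with same region, a.hour < b.hour, a.id < b.id.
region groups: central:{3,23,24,31} east:{12,14,21,22} north:{9,20}
Ordered by (a.id, b.id); first 4.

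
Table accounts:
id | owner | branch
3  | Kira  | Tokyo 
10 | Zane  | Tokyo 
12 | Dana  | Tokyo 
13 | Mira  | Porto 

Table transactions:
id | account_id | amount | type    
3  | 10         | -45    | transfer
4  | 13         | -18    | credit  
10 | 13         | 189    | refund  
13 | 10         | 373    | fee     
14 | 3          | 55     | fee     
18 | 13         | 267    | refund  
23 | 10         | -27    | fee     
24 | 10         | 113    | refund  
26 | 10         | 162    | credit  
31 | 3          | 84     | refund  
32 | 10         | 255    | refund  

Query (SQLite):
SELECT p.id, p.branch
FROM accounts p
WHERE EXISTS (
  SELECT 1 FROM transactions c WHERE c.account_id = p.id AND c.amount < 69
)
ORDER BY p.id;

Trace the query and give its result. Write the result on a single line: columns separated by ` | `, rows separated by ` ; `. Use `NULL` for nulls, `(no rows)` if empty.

For each accounts row, check whether any transactions with matching account_id has amount < 69.
Keep rows where that is true.

3 | Tokyo ; 10 | Tokyo ; 13 | Porto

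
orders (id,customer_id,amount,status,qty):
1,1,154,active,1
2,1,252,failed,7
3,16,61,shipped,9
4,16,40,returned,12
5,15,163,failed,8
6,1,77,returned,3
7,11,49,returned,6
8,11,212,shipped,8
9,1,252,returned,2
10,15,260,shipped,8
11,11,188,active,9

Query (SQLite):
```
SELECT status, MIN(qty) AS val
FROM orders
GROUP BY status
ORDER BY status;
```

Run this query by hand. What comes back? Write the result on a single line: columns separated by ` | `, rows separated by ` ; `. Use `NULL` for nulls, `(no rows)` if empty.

Partition orders by status; compute MIN(qty) within each group.
  active: ids {1, 11} → MIN(qty)=1
  failed: ids {2, 5} → MIN(qty)=7
  returned: ids {4, 6, 7, 9} → MIN(qty)=2
  shipped: ids {3, 8, 10} → MIN(qty)=8

active | 1 ; failed | 7 ; returned | 2 ; shipped | 8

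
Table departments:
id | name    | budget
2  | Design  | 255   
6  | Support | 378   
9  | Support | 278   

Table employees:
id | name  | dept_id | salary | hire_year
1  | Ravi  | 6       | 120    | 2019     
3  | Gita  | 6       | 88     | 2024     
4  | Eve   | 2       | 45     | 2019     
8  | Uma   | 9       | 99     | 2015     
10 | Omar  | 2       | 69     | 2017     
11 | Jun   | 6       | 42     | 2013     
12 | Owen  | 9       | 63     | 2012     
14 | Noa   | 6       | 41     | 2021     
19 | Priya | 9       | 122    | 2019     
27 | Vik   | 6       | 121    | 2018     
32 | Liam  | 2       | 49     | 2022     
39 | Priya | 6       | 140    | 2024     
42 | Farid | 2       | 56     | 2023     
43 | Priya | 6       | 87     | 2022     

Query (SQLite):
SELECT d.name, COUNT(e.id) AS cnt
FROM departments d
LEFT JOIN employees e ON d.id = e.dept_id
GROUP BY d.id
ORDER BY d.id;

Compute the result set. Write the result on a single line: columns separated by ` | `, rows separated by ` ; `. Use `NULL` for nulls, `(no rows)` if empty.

Design | 4 ; Support | 7 ; Support | 3

LEFT JOIN keeps every departments row; unmatched ones get NULL for employees columns.
Group by departments.id and compute COUNT(e.id). COUNT(col) of an all-NULL group is 0.
  2: ids {4, 10, 32, 42} → COUNT(e.id)=4
  6: ids {1, 3, 11, 14, 27, 39, 43} → COUNT(e.id)=7
  9: ids {8, 12, 19} → COUNT(e.id)=3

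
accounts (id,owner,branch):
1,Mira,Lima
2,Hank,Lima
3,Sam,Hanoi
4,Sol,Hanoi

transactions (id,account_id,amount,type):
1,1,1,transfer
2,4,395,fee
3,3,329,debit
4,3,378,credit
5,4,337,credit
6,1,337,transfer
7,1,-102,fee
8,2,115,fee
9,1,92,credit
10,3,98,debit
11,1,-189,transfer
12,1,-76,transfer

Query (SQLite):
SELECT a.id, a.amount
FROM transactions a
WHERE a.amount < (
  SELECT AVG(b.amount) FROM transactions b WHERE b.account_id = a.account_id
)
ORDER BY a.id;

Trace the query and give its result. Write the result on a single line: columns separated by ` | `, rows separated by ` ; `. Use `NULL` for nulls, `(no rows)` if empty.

For each transactions row a, compute AVG(amount) over rows sharing a.account_id.
Keep row a if a.amount < that per-group AVG.
  account_id=1: AVG(amount) = 10.5
  account_id=2: AVG(amount) = 115.0
  account_id=3: AVG(amount) = 268.333333
  account_id=4: AVG(amount) = 366.0

1 | 1 ; 5 | 337 ; 7 | -102 ; 10 | 98 ; 11 | -189 ; 12 | -76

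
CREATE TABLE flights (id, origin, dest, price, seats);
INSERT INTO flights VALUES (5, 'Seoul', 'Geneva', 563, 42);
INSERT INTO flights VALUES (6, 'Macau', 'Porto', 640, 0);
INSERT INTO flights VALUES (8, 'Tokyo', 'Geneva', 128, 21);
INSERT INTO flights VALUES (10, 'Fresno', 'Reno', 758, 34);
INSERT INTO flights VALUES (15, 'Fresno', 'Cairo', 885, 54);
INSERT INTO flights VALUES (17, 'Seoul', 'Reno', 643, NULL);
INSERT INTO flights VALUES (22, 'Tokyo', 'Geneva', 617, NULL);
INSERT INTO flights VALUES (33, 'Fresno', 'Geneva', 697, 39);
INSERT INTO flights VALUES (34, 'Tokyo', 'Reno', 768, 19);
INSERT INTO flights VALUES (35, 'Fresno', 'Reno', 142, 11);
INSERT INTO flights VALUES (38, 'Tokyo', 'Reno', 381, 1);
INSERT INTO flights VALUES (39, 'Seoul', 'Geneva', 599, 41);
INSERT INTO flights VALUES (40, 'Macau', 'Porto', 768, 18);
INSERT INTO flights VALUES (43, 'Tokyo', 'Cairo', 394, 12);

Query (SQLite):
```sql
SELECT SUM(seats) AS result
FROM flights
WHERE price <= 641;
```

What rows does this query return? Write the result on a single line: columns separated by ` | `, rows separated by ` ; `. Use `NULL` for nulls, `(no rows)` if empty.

Rows where price <= 641 → seats values: [42, 0, 21, NULL, 11, 1, 41, 12].
SUM of non-NULL values = 128.

128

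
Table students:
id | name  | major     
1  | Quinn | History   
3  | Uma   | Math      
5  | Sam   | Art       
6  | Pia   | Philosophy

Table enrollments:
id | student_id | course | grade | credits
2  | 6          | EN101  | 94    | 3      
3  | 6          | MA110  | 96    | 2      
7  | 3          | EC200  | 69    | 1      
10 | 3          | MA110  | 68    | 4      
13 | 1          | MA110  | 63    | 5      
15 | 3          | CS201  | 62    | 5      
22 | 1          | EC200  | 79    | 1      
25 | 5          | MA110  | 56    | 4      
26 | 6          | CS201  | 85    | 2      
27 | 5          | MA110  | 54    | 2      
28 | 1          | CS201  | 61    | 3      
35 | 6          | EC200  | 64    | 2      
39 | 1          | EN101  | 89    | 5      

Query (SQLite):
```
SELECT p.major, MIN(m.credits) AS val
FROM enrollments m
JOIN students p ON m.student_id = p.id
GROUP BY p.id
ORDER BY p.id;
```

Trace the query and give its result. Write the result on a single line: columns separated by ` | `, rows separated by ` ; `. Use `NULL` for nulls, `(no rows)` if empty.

History | 1 ; Math | 1 ; Art | 2 ; Philosophy | 2

Join each enrollments row to its students via student_id.
Group joined rows by students.id; compute MIN(m.credits) per group.
  1: ids {13, 22, 28, 39} → MIN(m.credits)=1
  3: ids {7, 10, 15} → MIN(m.credits)=1
  5: ids {25, 27} → MIN(m.credits)=2
  6: ids {2, 3, 26, 35} → MIN(m.credits)=2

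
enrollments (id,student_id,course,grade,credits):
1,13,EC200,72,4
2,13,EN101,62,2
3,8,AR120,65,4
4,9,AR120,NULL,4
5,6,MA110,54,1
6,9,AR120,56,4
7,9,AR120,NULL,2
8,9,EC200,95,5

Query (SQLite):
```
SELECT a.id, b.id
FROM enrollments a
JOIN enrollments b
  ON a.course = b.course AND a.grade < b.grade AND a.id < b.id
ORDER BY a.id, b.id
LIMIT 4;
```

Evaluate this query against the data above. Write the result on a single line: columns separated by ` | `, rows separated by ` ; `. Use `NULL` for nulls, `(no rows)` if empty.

Pairs (a,b) with same course, a.grade < b.grade, a.id < b.id.
course groups: AR120:{3,4,6,7} EC200:{1,8} EN101:{2} MA110:{5}
Ordered by (a.id, b.id); first 4.

1 | 8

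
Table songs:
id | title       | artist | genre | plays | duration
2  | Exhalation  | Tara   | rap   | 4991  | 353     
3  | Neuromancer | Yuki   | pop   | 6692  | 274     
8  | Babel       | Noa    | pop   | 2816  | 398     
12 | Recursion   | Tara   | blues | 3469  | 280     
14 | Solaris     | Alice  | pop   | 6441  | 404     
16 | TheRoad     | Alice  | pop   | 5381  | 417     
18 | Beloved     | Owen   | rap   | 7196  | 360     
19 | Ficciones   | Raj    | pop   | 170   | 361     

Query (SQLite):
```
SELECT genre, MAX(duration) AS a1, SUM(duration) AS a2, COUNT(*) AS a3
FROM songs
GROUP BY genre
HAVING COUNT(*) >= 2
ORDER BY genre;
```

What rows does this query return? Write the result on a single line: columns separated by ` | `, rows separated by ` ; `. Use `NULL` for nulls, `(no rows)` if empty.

Group songs by genre.
Per group compute: MAX(duration), SUM(duration), COUNT(*).
HAVING: drop groups with fewer than 2 rows.
  blues: ids {12} → MAX(duration)=280, SUM(duration)=280, COUNT(*)=1
  pop: ids {3, 8, 14, 16, 19} → MAX(duration)=417, SUM(duration)=1854, COUNT(*)=5
  rap: ids {2, 18} → MAX(duration)=360, SUM(duration)=713, COUNT(*)=2

pop | 417 | 1854 | 5 ; rap | 360 | 713 | 2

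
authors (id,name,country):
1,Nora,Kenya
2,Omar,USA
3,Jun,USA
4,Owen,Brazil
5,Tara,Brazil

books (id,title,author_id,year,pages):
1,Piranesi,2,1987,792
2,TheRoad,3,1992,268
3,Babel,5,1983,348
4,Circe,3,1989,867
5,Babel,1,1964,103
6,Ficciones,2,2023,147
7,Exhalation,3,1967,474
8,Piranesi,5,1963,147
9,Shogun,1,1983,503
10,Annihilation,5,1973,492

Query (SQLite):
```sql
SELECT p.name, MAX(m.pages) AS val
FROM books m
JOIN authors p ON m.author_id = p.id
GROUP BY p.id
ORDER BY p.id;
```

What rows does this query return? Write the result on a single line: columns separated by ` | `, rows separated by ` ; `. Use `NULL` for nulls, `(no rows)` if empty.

Join each books row to its authors via author_id.
Group joined rows by authors.id; compute MAX(m.pages) per group.
  1: ids {5, 9} → MAX(m.pages)=503
  2: ids {1, 6} → MAX(m.pages)=792
  3: ids {2, 4, 7} → MAX(m.pages)=867
  5: ids {3, 8, 10} → MAX(m.pages)=492

Nora | 503 ; Omar | 792 ; Jun | 867 ; Tara | 492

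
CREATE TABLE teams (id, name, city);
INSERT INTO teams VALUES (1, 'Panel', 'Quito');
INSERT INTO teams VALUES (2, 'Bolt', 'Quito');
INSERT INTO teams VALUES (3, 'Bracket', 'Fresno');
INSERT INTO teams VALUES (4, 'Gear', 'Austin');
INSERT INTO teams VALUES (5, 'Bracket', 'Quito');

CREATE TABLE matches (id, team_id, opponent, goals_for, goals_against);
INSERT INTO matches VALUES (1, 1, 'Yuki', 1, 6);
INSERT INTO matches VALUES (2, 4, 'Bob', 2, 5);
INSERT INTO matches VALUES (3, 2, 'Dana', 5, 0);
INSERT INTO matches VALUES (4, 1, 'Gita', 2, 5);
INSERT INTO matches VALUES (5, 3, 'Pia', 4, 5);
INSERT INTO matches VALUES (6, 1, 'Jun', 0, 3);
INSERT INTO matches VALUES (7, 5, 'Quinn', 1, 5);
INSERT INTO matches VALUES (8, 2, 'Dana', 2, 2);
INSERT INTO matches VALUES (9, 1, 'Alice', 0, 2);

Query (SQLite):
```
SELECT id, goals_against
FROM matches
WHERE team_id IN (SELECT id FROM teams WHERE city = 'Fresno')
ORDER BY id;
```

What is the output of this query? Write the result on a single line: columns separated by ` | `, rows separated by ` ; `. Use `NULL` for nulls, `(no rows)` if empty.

5 | 5

Inner query: teams.id where city = 'Fresno'.
Outer: keep matches rows whose team_id is in that set.
Inner query → {3}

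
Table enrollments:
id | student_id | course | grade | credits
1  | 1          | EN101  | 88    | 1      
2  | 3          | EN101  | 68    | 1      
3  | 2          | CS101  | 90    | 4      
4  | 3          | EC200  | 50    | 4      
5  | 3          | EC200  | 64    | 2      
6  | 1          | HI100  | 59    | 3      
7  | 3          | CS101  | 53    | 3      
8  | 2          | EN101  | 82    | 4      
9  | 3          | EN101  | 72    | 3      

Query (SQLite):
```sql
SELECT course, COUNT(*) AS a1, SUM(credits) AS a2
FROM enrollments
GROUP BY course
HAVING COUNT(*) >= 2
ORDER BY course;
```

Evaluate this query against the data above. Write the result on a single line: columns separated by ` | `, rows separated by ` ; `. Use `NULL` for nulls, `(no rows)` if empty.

CS101 | 2 | 7 ; EC200 | 2 | 6 ; EN101 | 4 | 9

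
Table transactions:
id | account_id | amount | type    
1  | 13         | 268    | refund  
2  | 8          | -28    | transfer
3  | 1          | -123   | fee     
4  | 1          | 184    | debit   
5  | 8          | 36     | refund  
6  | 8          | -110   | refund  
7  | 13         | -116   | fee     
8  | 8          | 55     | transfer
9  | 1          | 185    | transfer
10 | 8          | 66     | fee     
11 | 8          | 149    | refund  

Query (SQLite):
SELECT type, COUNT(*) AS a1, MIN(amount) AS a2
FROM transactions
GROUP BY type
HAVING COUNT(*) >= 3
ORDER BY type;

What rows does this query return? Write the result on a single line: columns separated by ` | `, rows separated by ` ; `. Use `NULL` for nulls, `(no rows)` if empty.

fee | 3 | -123 ; refund | 4 | -110 ; transfer | 3 | -28

Group transactions by type.
Per group compute: COUNT(*), MIN(amount).
HAVING: drop groups with fewer than 3 rows.
  debit: ids {4} → COUNT(*)=1, MIN(amount)=184
  fee: ids {3, 7, 10} → COUNT(*)=3, MIN(amount)=-123
  refund: ids {1, 5, 6, 11} → COUNT(*)=4, MIN(amount)=-110
  transfer: ids {2, 8, 9} → COUNT(*)=3, MIN(amount)=-28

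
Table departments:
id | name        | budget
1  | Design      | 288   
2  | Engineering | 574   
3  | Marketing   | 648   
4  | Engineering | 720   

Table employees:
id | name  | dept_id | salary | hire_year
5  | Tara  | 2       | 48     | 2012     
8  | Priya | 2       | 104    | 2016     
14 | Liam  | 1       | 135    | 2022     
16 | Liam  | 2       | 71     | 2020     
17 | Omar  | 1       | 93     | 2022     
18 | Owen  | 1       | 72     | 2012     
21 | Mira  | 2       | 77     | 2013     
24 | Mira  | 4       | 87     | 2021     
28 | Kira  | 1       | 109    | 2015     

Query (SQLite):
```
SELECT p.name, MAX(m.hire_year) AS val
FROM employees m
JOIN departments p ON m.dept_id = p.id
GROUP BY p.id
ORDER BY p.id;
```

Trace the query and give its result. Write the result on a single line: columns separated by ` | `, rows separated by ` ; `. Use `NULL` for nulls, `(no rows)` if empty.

Join each employees row to its departments via dept_id.
Group joined rows by departments.id; compute MAX(m.hire_year) per group.
  1: ids {14, 17, 18, 28} → MAX(m.hire_year)=2022
  2: ids {5, 8, 16, 21} → MAX(m.hire_year)=2020
  4: ids {24} → MAX(m.hire_year)=2021

Design | 2022 ; Engineering | 2020 ; Engineering | 2021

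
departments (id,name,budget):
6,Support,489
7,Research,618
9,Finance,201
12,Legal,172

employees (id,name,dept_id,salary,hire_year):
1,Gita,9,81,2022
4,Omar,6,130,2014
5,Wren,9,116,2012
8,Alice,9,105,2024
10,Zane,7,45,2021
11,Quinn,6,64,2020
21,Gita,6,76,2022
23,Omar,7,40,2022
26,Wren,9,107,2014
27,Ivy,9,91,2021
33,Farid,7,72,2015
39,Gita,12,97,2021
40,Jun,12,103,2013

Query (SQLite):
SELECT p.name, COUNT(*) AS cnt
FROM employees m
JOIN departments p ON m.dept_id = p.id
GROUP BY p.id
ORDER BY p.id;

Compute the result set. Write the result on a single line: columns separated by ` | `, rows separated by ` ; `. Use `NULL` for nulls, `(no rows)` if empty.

Join each employees row to its departments via dept_id.
Group joined rows by departments.id; compute COUNT(*) per group.
  6: ids {4, 11, 21} → COUNT(*)=3
  7: ids {10, 23, 33} → COUNT(*)=3
  9: ids {1, 5, 8, 26, 27} → COUNT(*)=5
  12: ids {39, 40} → COUNT(*)=2

Support | 3 ; Research | 3 ; Finance | 5 ; Legal | 2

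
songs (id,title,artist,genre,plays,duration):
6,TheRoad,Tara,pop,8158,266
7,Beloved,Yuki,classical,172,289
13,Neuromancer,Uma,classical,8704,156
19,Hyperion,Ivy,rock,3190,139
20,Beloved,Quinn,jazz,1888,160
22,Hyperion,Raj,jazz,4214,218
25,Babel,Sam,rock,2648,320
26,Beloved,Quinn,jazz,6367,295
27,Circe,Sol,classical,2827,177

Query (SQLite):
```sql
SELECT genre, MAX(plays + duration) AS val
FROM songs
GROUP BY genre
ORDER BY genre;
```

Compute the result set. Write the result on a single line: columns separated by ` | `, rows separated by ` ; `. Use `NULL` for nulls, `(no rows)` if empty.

For each row compute plays + duration.
Group by genre; take MAX of the expression per group.
  classical: ids {7, 13, 27} → MAX(plays + duration)=8860
  jazz: ids {20, 22, 26} → MAX(plays + duration)=6662
  pop: ids {6} → MAX(plays + duration)=8424
  rock: ids {19, 25} → MAX(plays + duration)=3329

classical | 8860 ; jazz | 6662 ; pop | 8424 ; rock | 3329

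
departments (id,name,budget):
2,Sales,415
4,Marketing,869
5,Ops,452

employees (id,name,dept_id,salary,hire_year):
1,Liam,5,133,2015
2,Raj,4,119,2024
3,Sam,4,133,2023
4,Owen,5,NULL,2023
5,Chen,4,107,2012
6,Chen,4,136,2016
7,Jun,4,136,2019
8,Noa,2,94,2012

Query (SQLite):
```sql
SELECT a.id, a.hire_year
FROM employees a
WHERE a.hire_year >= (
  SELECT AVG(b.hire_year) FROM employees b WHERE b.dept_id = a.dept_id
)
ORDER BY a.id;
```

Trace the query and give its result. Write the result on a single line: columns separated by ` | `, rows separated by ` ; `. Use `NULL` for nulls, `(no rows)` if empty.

2 | 2024 ; 3 | 2023 ; 4 | 2023 ; 7 | 2019 ; 8 | 2012

For each employees row a, compute AVG(hire_year) over rows sharing a.dept_id.
Keep row a if a.hire_year >= that per-group AVG.
  dept_id=2: AVG(hire_year) = 2012.0
  dept_id=4: AVG(hire_year) = 2018.8
  dept_id=5: AVG(hire_year) = 2019.0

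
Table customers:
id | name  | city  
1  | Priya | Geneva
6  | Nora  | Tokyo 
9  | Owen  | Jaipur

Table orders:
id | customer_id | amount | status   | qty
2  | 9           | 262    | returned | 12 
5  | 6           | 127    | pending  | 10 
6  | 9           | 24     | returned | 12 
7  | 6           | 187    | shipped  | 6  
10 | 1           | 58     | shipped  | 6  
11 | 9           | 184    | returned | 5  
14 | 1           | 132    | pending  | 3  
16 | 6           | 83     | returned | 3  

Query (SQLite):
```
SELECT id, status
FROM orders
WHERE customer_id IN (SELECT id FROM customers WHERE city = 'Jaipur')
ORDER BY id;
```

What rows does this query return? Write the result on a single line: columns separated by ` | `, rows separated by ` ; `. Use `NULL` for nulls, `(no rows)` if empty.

Inner query: customers.id where city = 'Jaipur'.
Outer: keep orders rows whose customer_id is in that set.
Inner query → {9}

2 | returned ; 6 | returned ; 11 | returned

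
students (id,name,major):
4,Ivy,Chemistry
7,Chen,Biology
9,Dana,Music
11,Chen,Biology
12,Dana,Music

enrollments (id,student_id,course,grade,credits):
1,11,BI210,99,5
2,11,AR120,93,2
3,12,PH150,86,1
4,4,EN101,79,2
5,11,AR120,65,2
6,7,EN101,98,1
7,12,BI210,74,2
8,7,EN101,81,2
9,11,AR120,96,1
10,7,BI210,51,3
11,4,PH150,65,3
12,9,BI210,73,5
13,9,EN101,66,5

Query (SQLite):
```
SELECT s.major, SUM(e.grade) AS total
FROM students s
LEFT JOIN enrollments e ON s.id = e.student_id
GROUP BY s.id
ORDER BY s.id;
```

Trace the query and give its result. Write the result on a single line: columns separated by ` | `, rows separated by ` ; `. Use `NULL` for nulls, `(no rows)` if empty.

LEFT JOIN keeps every students row; unmatched ones get NULL for enrollments columns.
Group by students.id and compute SUM(e.grade). SUM over an all-NULL group is NULL.
  4: ids {4, 11} → SUM(e.grade)=144
  7: ids {6, 8, 10} → SUM(e.grade)=230
  9: ids {12, 13} → SUM(e.grade)=139
  11: ids {1, 2, 5, 9} → SUM(e.grade)=353
  12: ids {3, 7} → SUM(e.grade)=160

Chemistry | 144 ; Biology | 230 ; Music | 139 ; Biology | 353 ; Music | 160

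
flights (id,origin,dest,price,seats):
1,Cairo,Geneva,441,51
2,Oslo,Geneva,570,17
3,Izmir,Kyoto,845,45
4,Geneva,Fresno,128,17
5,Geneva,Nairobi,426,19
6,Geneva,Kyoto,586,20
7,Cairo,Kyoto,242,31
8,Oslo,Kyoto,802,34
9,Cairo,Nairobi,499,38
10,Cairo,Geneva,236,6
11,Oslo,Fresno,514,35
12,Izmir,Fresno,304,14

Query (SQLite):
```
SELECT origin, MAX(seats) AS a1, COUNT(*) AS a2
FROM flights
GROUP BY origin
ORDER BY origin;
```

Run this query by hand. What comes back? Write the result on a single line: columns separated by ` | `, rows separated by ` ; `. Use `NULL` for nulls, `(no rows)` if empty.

Cairo | 51 | 4 ; Geneva | 20 | 3 ; Izmir | 45 | 2 ; Oslo | 35 | 3

Group flights by origin.
Per group compute: MAX(seats), COUNT(*).
  Cairo: ids {1, 7, 9, 10} → MAX(seats)=51, COUNT(*)=4
  Geneva: ids {4, 5, 6} → MAX(seats)=20, COUNT(*)=3
  Izmir: ids {3, 12} → MAX(seats)=45, COUNT(*)=2
  Oslo: ids {2, 8, 11} → MAX(seats)=35, COUNT(*)=3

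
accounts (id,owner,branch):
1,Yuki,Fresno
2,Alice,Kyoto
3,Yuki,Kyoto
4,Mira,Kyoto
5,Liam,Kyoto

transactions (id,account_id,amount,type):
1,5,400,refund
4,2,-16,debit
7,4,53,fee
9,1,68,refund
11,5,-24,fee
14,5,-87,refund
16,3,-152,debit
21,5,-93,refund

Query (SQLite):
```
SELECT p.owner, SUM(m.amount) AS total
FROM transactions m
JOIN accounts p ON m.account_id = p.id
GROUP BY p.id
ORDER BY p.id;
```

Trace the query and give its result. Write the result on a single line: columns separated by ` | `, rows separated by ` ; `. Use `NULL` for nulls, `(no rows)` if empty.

Yuki | 68 ; Alice | -16 ; Yuki | -152 ; Mira | 53 ; Liam | 196

Join each transactions row to its accounts via account_id.
Group joined rows by accounts.id; compute SUM(m.amount) per group.
  1: ids {9} → SUM(m.amount)=68
  2: ids {4} → SUM(m.amount)=-16
  3: ids {16} → SUM(m.amount)=-152
  4: ids {7} → SUM(m.amount)=53
  5: ids {1, 11, 14, 21} → SUM(m.amount)=196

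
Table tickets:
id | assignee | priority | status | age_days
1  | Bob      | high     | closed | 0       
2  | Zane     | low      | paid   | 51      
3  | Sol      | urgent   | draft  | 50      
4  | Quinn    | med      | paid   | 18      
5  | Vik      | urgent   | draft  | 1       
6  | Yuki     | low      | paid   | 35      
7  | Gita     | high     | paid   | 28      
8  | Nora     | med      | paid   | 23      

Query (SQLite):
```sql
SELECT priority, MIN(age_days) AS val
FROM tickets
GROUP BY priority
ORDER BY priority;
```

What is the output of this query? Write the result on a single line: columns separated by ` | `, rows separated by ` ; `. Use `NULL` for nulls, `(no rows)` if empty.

high | 0 ; low | 35 ; med | 18 ; urgent | 1

Partition tickets by priority; compute MIN(age_days) within each group.
  high: ids {1, 7} → MIN(age_days)=0
  low: ids {2, 6} → MIN(age_days)=35
  med: ids {4, 8} → MIN(age_days)=18
  urgent: ids {3, 5} → MIN(age_days)=1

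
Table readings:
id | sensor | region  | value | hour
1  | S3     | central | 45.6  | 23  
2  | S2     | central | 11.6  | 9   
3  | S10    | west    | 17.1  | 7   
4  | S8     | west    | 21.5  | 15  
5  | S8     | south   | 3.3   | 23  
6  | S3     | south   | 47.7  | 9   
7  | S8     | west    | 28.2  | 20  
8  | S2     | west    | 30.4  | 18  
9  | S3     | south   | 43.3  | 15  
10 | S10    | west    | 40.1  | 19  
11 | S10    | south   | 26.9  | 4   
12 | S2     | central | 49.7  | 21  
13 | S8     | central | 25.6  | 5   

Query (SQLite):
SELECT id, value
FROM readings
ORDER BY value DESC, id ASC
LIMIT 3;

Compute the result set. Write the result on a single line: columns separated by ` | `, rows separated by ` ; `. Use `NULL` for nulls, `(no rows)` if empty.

Sort by value desc, tiebreak id asc: (49.7, id=12), (47.7, id=6), (45.6, id=1), (43.3, id=9), (40.1, id=10), (30.4, id=8) …. Take first 3.

12 | 49.7 ; 6 | 47.7 ; 1 | 45.6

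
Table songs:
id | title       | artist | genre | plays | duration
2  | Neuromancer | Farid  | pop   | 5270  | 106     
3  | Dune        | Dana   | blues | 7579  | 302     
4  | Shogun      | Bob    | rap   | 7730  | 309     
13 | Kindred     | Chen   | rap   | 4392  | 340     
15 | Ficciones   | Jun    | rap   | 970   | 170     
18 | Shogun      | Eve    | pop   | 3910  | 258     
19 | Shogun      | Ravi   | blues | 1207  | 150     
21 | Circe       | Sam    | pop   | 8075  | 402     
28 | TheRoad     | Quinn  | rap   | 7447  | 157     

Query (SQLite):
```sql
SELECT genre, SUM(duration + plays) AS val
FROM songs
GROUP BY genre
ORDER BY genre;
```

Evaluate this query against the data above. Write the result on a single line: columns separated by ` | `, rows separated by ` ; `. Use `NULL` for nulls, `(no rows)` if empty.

For each row compute duration + plays.
Group by genre; take SUM of the expression per group.
  blues: ids {3, 19} → SUM(duration + plays)=9238
  pop: ids {2, 18, 21} → SUM(duration + plays)=18021
  rap: ids {4, 13, 15, 28} → SUM(duration + plays)=21515

blues | 9238 ; pop | 18021 ; rap | 21515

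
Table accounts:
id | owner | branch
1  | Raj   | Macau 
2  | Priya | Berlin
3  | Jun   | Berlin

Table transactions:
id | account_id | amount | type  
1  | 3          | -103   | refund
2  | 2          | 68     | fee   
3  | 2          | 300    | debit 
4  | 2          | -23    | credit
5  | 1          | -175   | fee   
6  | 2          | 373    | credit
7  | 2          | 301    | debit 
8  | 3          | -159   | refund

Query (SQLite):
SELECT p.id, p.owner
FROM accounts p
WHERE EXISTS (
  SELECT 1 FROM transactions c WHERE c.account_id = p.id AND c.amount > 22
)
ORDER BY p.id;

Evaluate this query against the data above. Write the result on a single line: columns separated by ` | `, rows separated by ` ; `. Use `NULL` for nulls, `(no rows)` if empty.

For each accounts row, check whether any transactions with matching account_id has amount > 22.
Keep rows where that is true.

2 | Priya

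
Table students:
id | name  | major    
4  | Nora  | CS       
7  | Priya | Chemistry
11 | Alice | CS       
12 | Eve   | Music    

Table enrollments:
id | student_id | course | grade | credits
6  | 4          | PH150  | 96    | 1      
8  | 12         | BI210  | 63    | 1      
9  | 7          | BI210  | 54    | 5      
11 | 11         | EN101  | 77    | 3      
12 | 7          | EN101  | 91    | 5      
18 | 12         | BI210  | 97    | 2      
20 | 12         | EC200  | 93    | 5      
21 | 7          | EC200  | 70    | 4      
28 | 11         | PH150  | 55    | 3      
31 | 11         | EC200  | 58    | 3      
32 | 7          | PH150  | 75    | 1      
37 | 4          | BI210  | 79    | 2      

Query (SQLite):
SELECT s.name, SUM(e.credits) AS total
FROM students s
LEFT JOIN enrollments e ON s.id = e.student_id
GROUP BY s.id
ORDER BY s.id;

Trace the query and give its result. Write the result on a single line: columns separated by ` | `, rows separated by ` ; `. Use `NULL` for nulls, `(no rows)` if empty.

Nora | 3 ; Priya | 15 ; Alice | 9 ; Eve | 8

LEFT JOIN keeps every students row; unmatched ones get NULL for enrollments columns.
Group by students.id and compute SUM(e.credits). SUM over an all-NULL group is NULL.
  4: ids {6, 37} → SUM(e.credits)=3
  7: ids {9, 12, 21, 32} → SUM(e.credits)=15
  11: ids {11, 28, 31} → SUM(e.credits)=9
  12: ids {8, 18, 20} → SUM(e.credits)=8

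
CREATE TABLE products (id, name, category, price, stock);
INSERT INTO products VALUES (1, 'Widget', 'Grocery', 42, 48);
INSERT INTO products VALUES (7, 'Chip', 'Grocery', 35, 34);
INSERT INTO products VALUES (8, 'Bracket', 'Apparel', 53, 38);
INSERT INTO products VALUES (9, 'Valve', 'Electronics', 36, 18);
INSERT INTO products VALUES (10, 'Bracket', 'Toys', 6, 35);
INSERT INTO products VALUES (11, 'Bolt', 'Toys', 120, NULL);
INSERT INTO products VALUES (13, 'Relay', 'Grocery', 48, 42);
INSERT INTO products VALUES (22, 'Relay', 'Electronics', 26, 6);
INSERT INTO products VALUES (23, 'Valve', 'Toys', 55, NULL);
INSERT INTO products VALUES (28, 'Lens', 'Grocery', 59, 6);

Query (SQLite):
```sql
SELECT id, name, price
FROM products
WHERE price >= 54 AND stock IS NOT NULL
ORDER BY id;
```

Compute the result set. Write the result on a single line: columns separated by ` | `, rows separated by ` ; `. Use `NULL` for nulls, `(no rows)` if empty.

price >= 54: ids {11, 23, 28}
stock IS NOT NULL: ids {1, 7, 8, 9, 10, 13, 22, 28}
Combine with AND.

28 | Lens | 59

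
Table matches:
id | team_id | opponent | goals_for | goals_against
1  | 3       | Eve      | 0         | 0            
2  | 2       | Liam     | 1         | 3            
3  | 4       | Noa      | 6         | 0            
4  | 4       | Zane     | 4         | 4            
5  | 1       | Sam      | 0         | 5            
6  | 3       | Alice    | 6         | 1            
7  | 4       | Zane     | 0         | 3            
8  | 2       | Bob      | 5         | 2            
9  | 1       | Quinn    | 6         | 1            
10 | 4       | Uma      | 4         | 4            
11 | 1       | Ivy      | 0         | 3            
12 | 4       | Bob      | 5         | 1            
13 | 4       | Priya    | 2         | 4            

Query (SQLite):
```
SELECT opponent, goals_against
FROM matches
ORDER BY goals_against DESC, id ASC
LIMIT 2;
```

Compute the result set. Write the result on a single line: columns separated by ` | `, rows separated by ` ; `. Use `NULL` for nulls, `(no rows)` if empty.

Sort by goals_against desc, tiebreak id asc: (5, id=5), (4, id=4), (4, id=10), (4, id=13), (3, id=2) …. Take first 2.

Sam | 5 ; Zane | 4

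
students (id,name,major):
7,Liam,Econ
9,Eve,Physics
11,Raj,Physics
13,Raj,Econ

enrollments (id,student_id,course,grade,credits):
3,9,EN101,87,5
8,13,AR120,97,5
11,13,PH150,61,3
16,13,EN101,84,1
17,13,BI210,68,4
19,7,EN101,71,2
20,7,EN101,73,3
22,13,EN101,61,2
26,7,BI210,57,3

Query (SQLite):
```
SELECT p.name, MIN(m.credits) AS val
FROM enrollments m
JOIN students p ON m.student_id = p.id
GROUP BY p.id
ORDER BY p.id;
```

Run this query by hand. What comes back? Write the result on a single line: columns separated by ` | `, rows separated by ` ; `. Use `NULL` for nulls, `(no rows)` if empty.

Liam | 2 ; Eve | 5 ; Raj | 1

Join each enrollments row to its students via student_id.
Group joined rows by students.id; compute MIN(m.credits) per group.
  7: ids {19, 20, 26} → MIN(m.credits)=2
  9: ids {3} → MIN(m.credits)=5
  13: ids {8, 11, 16, 17, 22} → MIN(m.credits)=1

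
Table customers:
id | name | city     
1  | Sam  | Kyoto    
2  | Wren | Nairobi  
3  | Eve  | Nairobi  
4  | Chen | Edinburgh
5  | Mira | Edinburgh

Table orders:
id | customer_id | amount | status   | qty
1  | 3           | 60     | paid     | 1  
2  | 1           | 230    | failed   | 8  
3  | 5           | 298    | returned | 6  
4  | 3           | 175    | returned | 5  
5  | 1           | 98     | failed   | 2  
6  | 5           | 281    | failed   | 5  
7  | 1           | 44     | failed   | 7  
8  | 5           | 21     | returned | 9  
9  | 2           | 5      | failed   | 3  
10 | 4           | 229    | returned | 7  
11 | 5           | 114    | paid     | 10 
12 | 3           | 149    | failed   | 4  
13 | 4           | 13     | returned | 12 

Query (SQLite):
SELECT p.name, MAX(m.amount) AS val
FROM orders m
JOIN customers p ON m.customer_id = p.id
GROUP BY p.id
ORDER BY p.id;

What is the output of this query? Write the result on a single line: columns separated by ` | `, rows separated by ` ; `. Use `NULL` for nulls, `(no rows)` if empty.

Sam | 230 ; Wren | 5 ; Eve | 175 ; Chen | 229 ; Mira | 298

Join each orders row to its customers via customer_id.
Group joined rows by customers.id; compute MAX(m.amount) per group.
  1: ids {2, 5, 7} → MAX(m.amount)=230
  2: ids {9} → MAX(m.amount)=5
  3: ids {1, 4, 12} → MAX(m.amount)=175
  4: ids {10, 13} → MAX(m.amount)=229
  5: ids {3, 6, 8, 11} → MAX(m.amount)=298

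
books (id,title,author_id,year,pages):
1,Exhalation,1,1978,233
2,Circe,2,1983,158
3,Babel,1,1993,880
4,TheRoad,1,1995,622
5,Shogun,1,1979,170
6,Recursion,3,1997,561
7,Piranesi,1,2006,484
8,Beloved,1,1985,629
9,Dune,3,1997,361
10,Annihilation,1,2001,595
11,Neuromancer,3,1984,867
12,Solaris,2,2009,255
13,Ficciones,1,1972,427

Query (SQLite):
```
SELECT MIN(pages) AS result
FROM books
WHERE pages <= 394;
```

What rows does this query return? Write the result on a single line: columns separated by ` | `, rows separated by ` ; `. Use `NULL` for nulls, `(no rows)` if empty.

158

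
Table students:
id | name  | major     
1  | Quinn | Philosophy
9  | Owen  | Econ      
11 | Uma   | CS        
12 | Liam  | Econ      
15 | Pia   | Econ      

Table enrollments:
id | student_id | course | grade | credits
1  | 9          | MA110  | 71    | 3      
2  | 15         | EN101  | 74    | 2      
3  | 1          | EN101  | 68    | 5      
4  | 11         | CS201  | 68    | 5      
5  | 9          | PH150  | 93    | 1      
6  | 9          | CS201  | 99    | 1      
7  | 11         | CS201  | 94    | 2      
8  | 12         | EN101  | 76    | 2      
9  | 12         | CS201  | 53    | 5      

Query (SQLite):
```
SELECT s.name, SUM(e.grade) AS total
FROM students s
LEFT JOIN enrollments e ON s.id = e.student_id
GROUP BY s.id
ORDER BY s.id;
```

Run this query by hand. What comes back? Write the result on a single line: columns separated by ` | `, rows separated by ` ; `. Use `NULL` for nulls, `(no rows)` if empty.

LEFT JOIN keeps every students row; unmatched ones get NULL for enrollments columns.
Group by students.id and compute SUM(e.grade). SUM over an all-NULL group is NULL.
  1: ids {3} → SUM(e.grade)=68
  9: ids {1, 5, 6} → SUM(e.grade)=263
  11: ids {4, 7} → SUM(e.grade)=162
  12: ids {8, 9} → SUM(e.grade)=129
  15: ids {2} → SUM(e.grade)=74

Quinn | 68 ; Owen | 263 ; Uma | 162 ; Liam | 129 ; Pia | 74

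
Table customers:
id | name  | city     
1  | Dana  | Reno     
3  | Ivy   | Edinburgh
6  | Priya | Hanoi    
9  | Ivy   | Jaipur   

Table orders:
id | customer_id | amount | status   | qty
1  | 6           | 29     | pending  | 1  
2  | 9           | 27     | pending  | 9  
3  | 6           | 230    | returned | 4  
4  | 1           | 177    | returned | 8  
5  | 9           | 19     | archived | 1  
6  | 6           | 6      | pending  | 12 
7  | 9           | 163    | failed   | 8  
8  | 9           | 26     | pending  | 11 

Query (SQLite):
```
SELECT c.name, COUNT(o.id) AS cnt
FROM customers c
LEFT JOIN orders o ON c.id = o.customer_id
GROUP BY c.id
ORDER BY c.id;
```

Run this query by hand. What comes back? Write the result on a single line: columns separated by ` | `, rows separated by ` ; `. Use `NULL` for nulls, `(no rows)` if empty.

LEFT JOIN keeps every customers row; unmatched ones get NULL for orders columns.
Group by customers.id and compute COUNT(o.id). COUNT(col) of an all-NULL group is 0.
  1: ids {4} → COUNT(o.id)=1
  3: ids {—} → COUNT(o.id)=0
  6: ids {1, 3, 6} → COUNT(o.id)=3
  9: ids {2, 5, 7, 8} → COUNT(o.id)=4

Dana | 1 ; Ivy | 0 ; Priya | 3 ; Ivy | 4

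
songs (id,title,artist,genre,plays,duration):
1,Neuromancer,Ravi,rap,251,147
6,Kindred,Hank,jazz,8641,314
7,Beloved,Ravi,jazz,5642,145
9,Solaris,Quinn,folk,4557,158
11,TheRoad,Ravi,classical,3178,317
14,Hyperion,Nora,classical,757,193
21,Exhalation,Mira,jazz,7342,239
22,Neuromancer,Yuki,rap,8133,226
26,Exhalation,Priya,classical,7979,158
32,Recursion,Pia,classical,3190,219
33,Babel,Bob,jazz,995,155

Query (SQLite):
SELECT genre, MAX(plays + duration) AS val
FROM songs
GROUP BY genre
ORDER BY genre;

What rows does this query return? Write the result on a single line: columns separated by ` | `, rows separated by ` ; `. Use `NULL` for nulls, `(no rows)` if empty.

For each row compute plays + duration.
Group by genre; take MAX of the expression per group.
  classical: ids {11, 14, 26, 32} → MAX(plays + duration)=8137
  folk: ids {9} → MAX(plays + duration)=4715
  jazz: ids {6, 7, 21, 33} → MAX(plays + duration)=8955
  rap: ids {1, 22} → MAX(plays + duration)=8359

classical | 8137 ; folk | 4715 ; jazz | 8955 ; rap | 8359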